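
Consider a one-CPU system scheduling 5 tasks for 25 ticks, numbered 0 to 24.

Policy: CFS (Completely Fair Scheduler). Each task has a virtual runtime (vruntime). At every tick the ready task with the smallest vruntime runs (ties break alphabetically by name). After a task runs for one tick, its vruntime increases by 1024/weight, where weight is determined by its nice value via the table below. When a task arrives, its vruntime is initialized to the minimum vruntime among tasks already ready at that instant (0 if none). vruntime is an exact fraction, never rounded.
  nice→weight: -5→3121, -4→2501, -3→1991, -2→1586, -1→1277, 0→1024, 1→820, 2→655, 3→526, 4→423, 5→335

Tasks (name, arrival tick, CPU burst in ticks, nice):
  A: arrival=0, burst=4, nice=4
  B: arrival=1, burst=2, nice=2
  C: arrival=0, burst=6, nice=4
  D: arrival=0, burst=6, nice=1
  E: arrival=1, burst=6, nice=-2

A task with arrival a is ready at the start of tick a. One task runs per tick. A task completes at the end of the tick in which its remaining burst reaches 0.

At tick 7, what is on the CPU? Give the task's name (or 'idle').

t=0: vr[A=0 C=0 D=0] → run A
t=1: vr[A=1024/423 B=0 C=0 D=0 E=0] → run B
t=2: vr[A=1024/423 B=1024/655 C=0 D=0 E=0] → run C
t=3: vr[A=1024/423 B=1024/655 C=1024/423 D=0 E=0] → run D
t=4: vr[A=1024/423 B=1024/655 C=1024/423 D=256/205 E=0] → run E
t=5: vr[A=1024/423 B=1024/655 C=1024/423 D=256/205 E=512/793] → run E
t=6: vr[A=1024/423 B=1024/655 C=1024/423 D=256/205 E=1024/793] → run D
t=7: vr[A=1024/423 B=1024/655 C=1024/423 D=512/205 E=1024/793] → run E
t=8: vr[A=1024/423 B=1024/655 C=1024/423 D=512/205 E=1536/793] → run B
t=9: vr[A=1024/423 C=1024/423 D=512/205 E=1536/793] → run E
t=10: vr[A=1024/423 C=1024/423 D=512/205 E=2048/793] → run A
t=11: vr[A=2048/423 C=1024/423 D=512/205 E=2048/793] → run C
t=12: vr[A=2048/423 C=2048/423 D=512/205 E=2048/793] → run D
t=13: vr[A=2048/423 C=2048/423 D=768/205 E=2048/793] → run E
t=14: vr[A=2048/423 C=2048/423 D=768/205 E=2560/793] → run E
t=15: vr[A=2048/423 C=2048/423 D=768/205] → run D
t=16: vr[A=2048/423 C=2048/423 D=1024/205] → run A
t=17: vr[A=1024/141 C=2048/423 D=1024/205] → run C
t=18: vr[A=1024/141 C=1024/141 D=1024/205] → run D
t=19: vr[A=1024/141 C=1024/141 D=256/41] → run D
t=20: vr[A=1024/141 C=1024/141] → run A
t=21: vr[C=1024/141] → run C
t=22: vr[C=4096/423] → run C
t=23: vr[C=5120/423] → run C
t=24: (idle)

running at tick 7 = E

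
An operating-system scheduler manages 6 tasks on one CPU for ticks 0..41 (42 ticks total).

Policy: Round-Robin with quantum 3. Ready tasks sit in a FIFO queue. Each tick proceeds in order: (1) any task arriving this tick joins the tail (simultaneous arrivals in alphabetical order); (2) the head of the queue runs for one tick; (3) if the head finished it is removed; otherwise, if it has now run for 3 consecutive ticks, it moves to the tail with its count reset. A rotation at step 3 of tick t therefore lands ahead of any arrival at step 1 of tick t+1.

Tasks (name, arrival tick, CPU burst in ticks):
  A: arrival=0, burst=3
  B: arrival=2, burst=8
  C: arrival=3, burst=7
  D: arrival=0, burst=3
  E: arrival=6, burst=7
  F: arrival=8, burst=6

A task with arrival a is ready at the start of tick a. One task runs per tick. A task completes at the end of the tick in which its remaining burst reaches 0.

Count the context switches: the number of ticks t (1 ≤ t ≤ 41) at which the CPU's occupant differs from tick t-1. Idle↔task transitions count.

context switches = 13

t=0: queue=[A,D] q_used=0 → run A
t=1: queue=[A,D] q_used=1 → run A
t=2: queue=[A,D,B] q_used=2 → run A
t=3: queue=[D,B,C] q_used=0 → run D
t=4: queue=[D,B,C] q_used=1 → run D
t=5: queue=[D,B,C] q_used=2 → run D
t=6: queue=[B,C,E] q_used=0 → run B
t=7: queue=[B,C,E] q_used=1 → run B
t=8: queue=[B,C,E,F] q_used=2 → run B
t=9: queue=[C,E,F,B] q_used=0 → run C
t=10: queue=[C,E,F,B] q_used=1 → run C
t=11: queue=[C,E,F,B] q_used=2 → run C
t=12: queue=[E,F,B,C] q_used=0 → run E
t=13: queue=[E,F,B,C] q_used=1 → run E
t=14: queue=[E,F,B,C] q_used=2 → run E
t=15: queue=[F,B,C,E] q_used=0 → run F
t=16: queue=[F,B,C,E] q_used=1 → run F
t=17: queue=[F,B,C,E] q_used=2 → run F
t=18: queue=[B,C,E,F] q_used=0 → run B
t=19: queue=[B,C,E,F] q_used=1 → run B
t=20: queue=[B,C,E,F] q_used=2 → run B
t=21: queue=[C,E,F,B] q_used=0 → run C
t=22: queue=[C,E,F,B] q_used=1 → run C
t=23: queue=[C,E,F,B] q_used=2 → run C
t=24: queue=[E,F,B,C] q_used=0 → run E
t=25: queue=[E,F,B,C] q_used=1 → run E
t=26: queue=[E,F,B,C] q_used=2 → run E
t=27: queue=[F,B,C,E] q_used=0 → run F
t=28: queue=[F,B,C,E] q_used=1 → run F
t=29: queue=[F,B,C,E] q_used=2 → run F
t=30: queue=[B,C,E] q_used=0 → run B
t=31: queue=[B,C,E] q_used=1 → run B
t=32: queue=[C,E] q_used=0 → run C
t=33: queue=[E] q_used=0 → run E
t=34: (idle)
t=35: (idle)
t=36: (idle)
t=37: (idle)
t=38: (idle)
t=39: (idle)
t=40: (idle)
t=41: (idle)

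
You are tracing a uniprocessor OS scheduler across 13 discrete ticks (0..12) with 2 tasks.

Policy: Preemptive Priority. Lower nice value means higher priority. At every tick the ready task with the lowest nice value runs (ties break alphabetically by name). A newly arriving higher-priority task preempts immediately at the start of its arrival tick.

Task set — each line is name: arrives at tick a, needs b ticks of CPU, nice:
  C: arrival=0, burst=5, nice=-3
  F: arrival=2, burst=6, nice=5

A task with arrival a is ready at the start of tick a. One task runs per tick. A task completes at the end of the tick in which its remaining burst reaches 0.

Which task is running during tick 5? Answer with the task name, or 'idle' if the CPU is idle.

t=0: ready={C} → run C
t=1: ready={C} → run C
t=2: ready={C,F} → run C
t=3: ready={C,F} → run C
t=4: ready={C,F} → run C
t=5: ready={F} → run F
t=6: ready={F} → run F
t=7: ready={F} → run F
t=8: ready={F} → run F
t=9: ready={F} → run F
t=10: ready={F} → run F
t=11: (idle)
t=12: (idle)

running at tick 5 = F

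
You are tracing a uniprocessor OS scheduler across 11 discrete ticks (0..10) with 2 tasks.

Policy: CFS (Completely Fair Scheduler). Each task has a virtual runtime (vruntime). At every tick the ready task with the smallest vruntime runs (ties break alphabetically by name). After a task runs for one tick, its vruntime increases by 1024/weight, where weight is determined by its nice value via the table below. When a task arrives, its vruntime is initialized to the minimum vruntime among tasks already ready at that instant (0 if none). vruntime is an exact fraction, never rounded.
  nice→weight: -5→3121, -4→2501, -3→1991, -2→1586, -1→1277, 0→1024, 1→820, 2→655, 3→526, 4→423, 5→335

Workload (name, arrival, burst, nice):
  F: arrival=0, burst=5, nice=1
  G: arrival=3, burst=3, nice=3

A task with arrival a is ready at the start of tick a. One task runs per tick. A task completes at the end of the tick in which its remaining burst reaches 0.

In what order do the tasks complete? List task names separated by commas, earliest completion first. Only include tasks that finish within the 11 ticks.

t=0: vr[F=0] → run F
t=1: vr[F=256/205] → run F
t=2: vr[F=512/205] → run F
t=3: vr[F=768/205 G=768/205] → run F
t=4: vr[F=1024/205 G=768/205] → run G
t=5: vr[F=1024/205 G=306944/53915] → run F
t=6: vr[G=306944/53915] → run G
t=7: vr[G=411904/53915] → run G
t=8: (idle)
t=9: (idle)
t=10: (idle)

completion order = F, G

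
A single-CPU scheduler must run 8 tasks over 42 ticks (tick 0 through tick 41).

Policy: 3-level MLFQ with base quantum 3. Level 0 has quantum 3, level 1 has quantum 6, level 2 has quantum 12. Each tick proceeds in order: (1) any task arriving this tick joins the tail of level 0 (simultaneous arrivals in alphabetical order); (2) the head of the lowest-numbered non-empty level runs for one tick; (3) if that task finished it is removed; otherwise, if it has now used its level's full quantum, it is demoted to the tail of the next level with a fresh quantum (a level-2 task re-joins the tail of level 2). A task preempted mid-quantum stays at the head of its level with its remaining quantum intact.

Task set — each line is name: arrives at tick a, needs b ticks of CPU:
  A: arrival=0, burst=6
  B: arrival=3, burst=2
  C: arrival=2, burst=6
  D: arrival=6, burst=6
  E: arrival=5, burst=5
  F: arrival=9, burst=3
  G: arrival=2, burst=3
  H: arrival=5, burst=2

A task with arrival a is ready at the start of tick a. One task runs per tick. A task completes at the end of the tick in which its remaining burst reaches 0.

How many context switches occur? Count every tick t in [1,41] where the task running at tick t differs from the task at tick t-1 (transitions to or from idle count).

t=0: L0/L1/L2 = A/-/- → run A
t=1: L0/L1/L2 = A/-/- → run A
t=2: L0/L1/L2 = ACG/-/- → run A
t=3: L0/L1/L2 = CGB/A/- → run C
t=4: L0/L1/L2 = CGB/A/- → run C
t=5: L0/L1/L2 = CGBEH/A/- → run C
t=6: L0/L1/L2 = GBEHD/AC/- → run G
t=7: L0/L1/L2 = GBEHD/AC/- → run G
t=8: L0/L1/L2 = GBEHD/AC/- → run G
t=9: L0/L1/L2 = BEHDF/AC/- → run B
t=10: L0/L1/L2 = BEHDF/AC/- → run B
t=11: L0/L1/L2 = EHDF/AC/- → run E
t=12: L0/L1/L2 = EHDF/AC/- → run E
t=13: L0/L1/L2 = EHDF/AC/- → run E
t=14: L0/L1/L2 = HDF/ACE/- → run H
t=15: L0/L1/L2 = HDF/ACE/- → run H
t=16: L0/L1/L2 = DF/ACE/- → run D
t=17: L0/L1/L2 = DF/ACE/- → run D
t=18: L0/L1/L2 = DF/ACE/- → run D
t=19: L0/L1/L2 = F/ACED/- → run F
t=20: L0/L1/L2 = F/ACED/- → run F
t=21: L0/L1/L2 = F/ACED/- → run F
t=22: L0/L1/L2 = -/ACED/- → run A
t=23: L0/L1/L2 = -/ACED/- → run A
t=24: L0/L1/L2 = -/ACED/- → run A
t=25: L0/L1/L2 = -/CED/- → run C
t=26: L0/L1/L2 = -/CED/- → run C
t=27: L0/L1/L2 = -/CED/- → run C
t=28: L0/L1/L2 = -/ED/- → run E
t=29: L0/L1/L2 = -/ED/- → run E
t=30: L0/L1/L2 = -/D/- → run D
t=31: L0/L1/L2 = -/D/- → run D
t=32: L0/L1/L2 = -/D/- → run D
t=33: (idle)
t=34: (idle)
t=35: (idle)
t=36: (idle)
t=37: (idle)
t=38: (idle)
t=39: (idle)
t=40: (idle)
t=41: (idle)

context switches = 12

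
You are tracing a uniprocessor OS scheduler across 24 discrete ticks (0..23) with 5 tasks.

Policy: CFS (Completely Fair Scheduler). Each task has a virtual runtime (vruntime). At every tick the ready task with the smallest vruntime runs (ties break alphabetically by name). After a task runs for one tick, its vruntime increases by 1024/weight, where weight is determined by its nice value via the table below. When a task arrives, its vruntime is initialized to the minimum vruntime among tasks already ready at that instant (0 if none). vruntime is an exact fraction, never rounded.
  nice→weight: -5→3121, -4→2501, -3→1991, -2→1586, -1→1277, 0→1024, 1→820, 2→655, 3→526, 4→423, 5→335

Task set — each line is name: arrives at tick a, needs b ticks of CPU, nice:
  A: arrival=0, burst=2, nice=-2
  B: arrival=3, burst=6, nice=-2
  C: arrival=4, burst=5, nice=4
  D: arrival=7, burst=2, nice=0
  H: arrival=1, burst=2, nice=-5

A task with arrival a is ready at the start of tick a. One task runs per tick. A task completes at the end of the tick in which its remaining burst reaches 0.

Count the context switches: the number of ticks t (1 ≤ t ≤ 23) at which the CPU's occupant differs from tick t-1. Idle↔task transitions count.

t=0: vr[A=0] → run A
t=1: vr[A=512/793 H=512/793] → run A
t=2: vr[H=512/793] → run H
t=3: vr[B=2409984/2474953 H=2409984/2474953] → run B
t=4: vr[B=4007936/2474953 C=2409984/2474953 H=2409984/2474953] → run C
t=5: vr[B=4007936/2474953 C=3553775104/1046905119 H=2409984/2474953] → run H
t=6: vr[B=4007936/2474953 C=3553775104/1046905119] → run B
t=7: vr[B=5605888/2474953 C=3553775104/1046905119 D=5605888/2474953] → run B
t=8: vr[B=7203840/2474953 C=3553775104/1046905119 D=5605888/2474953] → run D
t=9: vr[B=7203840/2474953 C=3553775104/1046905119 D=8080841/2474953] → run B
t=10: vr[B=8801792/2474953 C=3553775104/1046905119 D=8080841/2474953] → run D
t=11: vr[B=8801792/2474953 C=3553775104/1046905119] → run C
t=12: vr[B=8801792/2474953 C=6088126976/1046905119] → run B
t=13: vr[B=10399744/2474953 C=6088126976/1046905119] → run B
t=14: vr[C=6088126976/1046905119] → run C
t=15: vr[C=2874159616/348968373] → run C
t=16: vr[C=11156830720/1046905119] → run C
t=17: (idle)
t=18: (idle)
t=19: (idle)
t=20: (idle)
t=21: (idle)
t=22: (idle)
t=23: (idle)

context switches = 12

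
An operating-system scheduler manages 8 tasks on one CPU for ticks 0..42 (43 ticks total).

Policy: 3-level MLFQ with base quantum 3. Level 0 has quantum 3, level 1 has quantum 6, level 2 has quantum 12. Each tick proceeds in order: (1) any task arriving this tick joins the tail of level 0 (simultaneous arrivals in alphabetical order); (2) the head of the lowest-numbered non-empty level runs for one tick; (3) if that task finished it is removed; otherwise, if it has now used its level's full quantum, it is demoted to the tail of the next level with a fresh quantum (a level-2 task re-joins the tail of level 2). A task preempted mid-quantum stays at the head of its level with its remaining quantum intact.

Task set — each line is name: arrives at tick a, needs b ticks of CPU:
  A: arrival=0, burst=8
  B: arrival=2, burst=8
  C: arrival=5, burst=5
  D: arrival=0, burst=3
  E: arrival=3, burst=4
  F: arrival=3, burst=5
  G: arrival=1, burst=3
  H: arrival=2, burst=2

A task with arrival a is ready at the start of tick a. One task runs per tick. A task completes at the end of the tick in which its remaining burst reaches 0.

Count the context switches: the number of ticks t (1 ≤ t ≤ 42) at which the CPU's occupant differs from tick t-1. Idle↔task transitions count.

t=0: L0/L1/L2 = AD/-/- → run A
t=1: L0/L1/L2 = ADG/-/- → run A
t=2: L0/L1/L2 = ADGBH/-/- → run A
t=3: L0/L1/L2 = DGBHEF/A/- → run D
t=4: L0/L1/L2 = DGBHEF/A/- → run D
t=5: L0/L1/L2 = DGBHEFC/A/- → run D
t=6: L0/L1/L2 = GBHEFC/A/- → run G
t=7: L0/L1/L2 = GBHEFC/A/- → run G
t=8: L0/L1/L2 = GBHEFC/A/- → run G
t=9: L0/L1/L2 = BHEFC/A/- → run B
t=10: L0/L1/L2 = BHEFC/A/- → run B
t=11: L0/L1/L2 = BHEFC/A/- → run B
t=12: L0/L1/L2 = HEFC/AB/- → run H
t=13: L0/L1/L2 = HEFC/AB/- → run H
t=14: L0/L1/L2 = EFC/AB/- → run E
t=15: L0/L1/L2 = EFC/AB/- → run E
t=16: L0/L1/L2 = EFC/AB/- → run E
t=17: L0/L1/L2 = FC/ABE/- → run F
t=18: L0/L1/L2 = FC/ABE/- → run F
t=19: L0/L1/L2 = FC/ABE/- → run F
t=20: L0/L1/L2 = C/ABEF/- → run C
t=21: L0/L1/L2 = C/ABEF/- → run C
t=22: L0/L1/L2 = C/ABEF/- → run C
t=23: L0/L1/L2 = -/ABEFC/- → run A
t=24: L0/L1/L2 = -/ABEFC/- → run A
t=25: L0/L1/L2 = -/ABEFC/- → run A
t=26: L0/L1/L2 = -/ABEFC/- → run A
t=27: L0/L1/L2 = -/ABEFC/- → run A
t=28: L0/L1/L2 = -/BEFC/- → run B
t=29: L0/L1/L2 = -/BEFC/- → run B
t=30: L0/L1/L2 = -/BEFC/- → run B
t=31: L0/L1/L2 = -/BEFC/- → run B
t=32: L0/L1/L2 = -/BEFC/- → run B
t=33: L0/L1/L2 = -/EFC/- → run E
t=34: L0/L1/L2 = -/FC/- → run F
t=35: L0/L1/L2 = -/FC/- → run F
t=36: L0/L1/L2 = -/C/- → run C
t=37: L0/L1/L2 = -/C/- → run C
t=38: (idle)
t=39: (idle)
t=40: (idle)
t=41: (idle)
t=42: (idle)

context switches = 13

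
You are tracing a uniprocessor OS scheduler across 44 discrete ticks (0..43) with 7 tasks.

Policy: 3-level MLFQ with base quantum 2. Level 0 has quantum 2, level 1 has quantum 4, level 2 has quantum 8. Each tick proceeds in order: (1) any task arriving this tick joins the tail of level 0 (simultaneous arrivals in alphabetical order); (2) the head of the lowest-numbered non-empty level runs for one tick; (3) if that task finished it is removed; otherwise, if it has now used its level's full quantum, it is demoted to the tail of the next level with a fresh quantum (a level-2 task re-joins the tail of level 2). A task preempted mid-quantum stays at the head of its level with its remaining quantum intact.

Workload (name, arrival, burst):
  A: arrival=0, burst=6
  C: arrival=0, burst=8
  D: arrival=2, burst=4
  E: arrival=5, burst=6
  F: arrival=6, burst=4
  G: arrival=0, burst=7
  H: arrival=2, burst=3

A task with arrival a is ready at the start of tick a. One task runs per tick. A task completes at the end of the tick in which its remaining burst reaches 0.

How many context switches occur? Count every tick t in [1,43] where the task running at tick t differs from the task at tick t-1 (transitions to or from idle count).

t=0: L0/L1/L2 = ACG/-/- → run A
t=1: L0/L1/L2 = ACG/-/- → run A
t=2: L0/L1/L2 = CGDH/A/- → run C
t=3: L0/L1/L2 = CGDH/A/- → run C
t=4: L0/L1/L2 = GDH/AC/- → run G
t=5: L0/L1/L2 = GDHE/AC/- → run G
t=6: L0/L1/L2 = DHEF/ACG/- → run D
t=7: L0/L1/L2 = DHEF/ACG/- → run D
t=8: L0/L1/L2 = HEF/ACGD/- → run H
t=9: L0/L1/L2 = HEF/ACGD/- → run H
t=10: L0/L1/L2 = EF/ACGDH/- → run E
t=11: L0/L1/L2 = EF/ACGDH/- → run E
t=12: L0/L1/L2 = F/ACGDHE/- → run F
t=13: L0/L1/L2 = F/ACGDHE/- → run F
t=14: L0/L1/L2 = -/ACGDHEF/- → run A
t=15: L0/L1/L2 = -/ACGDHEF/- → run A
t=16: L0/L1/L2 = -/ACGDHEF/- → run A
t=17: L0/L1/L2 = -/ACGDHEF/- → run A
t=18: L0/L1/L2 = -/CGDHEF/- → run C
t=19: L0/L1/L2 = -/CGDHEF/- → run C
t=20: L0/L1/L2 = -/CGDHEF/- → run C
t=21: L0/L1/L2 = -/CGDHEF/- → run C
t=22: L0/L1/L2 = -/GDHEF/C → run G
t=23: L0/L1/L2 = -/GDHEF/C → run G
t=24: L0/L1/L2 = -/GDHEF/C → run G
t=25: L0/L1/L2 = -/GDHEF/C → run G
t=26: L0/L1/L2 = -/DHEF/CG → run D
t=27: L0/L1/L2 = -/DHEF/CG → run D
t=28: L0/L1/L2 = -/HEF/CG → run H
t=29: L0/L1/L2 = -/EF/CG → run E
t=30: L0/L1/L2 = -/EF/CG → run E
t=31: L0/L1/L2 = -/EF/CG → run E
t=32: L0/L1/L2 = -/EF/CG → run E
t=33: L0/L1/L2 = -/F/CG → run F
t=34: L0/L1/L2 = -/F/CG → run F
t=35: L0/L1/L2 = -/-/CG → run C
t=36: L0/L1/L2 = -/-/CG → run C
t=37: L0/L1/L2 = -/-/G → run G
t=38: (idle)
t=39: (idle)
t=40: (idle)
t=41: (idle)
t=42: (idle)
t=43: (idle)

context switches = 16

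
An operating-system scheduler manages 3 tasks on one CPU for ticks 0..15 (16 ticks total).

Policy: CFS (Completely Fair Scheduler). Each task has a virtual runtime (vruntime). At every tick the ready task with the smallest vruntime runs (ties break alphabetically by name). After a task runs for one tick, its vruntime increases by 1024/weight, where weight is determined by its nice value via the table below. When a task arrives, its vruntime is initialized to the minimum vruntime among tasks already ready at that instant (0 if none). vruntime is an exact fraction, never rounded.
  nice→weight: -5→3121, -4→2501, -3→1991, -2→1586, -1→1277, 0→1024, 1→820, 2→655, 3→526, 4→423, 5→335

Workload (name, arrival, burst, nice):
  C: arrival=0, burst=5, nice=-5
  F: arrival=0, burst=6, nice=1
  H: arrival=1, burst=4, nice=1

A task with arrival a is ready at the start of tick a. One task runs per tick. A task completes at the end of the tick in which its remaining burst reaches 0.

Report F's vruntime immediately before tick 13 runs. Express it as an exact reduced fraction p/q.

t=0: vr[C=0 F=0] → run C
t=1: vr[C=1024/3121 F=0 H=0] → run F
t=2: vr[C=1024/3121 F=256/205 H=0] → run H
t=3: vr[C=1024/3121 F=256/205 H=256/205] → run C
t=4: vr[C=2048/3121 F=256/205 H=256/205] → run C
t=5: vr[C=3072/3121 F=256/205 H=256/205] → run C
t=6: vr[C=4096/3121 F=256/205 H=256/205] → run F
t=7: vr[C=4096/3121 F=512/205 H=256/205] → run H
t=8: vr[C=4096/3121 F=512/205 H=512/205] → run C
t=9: vr[F=512/205 H=512/205] → run F
t=10: vr[F=768/205 H=512/205] → run H
t=11: vr[F=768/205 H=768/205] → run F
t=12: vr[F=1024/205 H=768/205] → run H
t=13: vr[F=1024/205] → run F
t=14: vr[F=256/41] → run F
t=15: (idle)

vruntime(F, start of tick 13) = 1024/205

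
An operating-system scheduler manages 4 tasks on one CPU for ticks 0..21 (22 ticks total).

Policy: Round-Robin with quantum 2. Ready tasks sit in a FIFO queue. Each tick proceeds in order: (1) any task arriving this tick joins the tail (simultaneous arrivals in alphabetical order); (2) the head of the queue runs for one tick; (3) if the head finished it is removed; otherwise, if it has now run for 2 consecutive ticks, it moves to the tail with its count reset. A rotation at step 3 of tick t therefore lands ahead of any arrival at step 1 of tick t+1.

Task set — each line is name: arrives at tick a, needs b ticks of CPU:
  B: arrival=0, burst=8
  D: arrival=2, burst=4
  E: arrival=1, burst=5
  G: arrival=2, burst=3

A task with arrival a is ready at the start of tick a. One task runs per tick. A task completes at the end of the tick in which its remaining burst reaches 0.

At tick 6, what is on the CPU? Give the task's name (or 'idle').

t=0: queue=[B] q_used=0 → run B
t=1: queue=[B,E] q_used=1 → run B
t=2: queue=[E,B,D,G] q_used=0 → run E
t=3: queue=[E,B,D,G] q_used=1 → run E
t=4: queue=[B,D,G,E] q_used=0 → run B
t=5: queue=[B,D,G,E] q_used=1 → run B
t=6: queue=[D,G,E,B] q_used=0 → run D
t=7: queue=[D,G,E,B] q_used=1 → run D
t=8: queue=[G,E,B,D] q_used=0 → run G
t=9: queue=[G,E,B,D] q_used=1 → run G
t=10: queue=[E,B,D,G] q_used=0 → run E
t=11: queue=[E,B,D,G] q_used=1 → run E
t=12: queue=[B,D,G,E] q_used=0 → run B
t=13: queue=[B,D,G,E] q_used=1 → run B
t=14: queue=[D,G,E,B] q_used=0 → run D
t=15: queue=[D,G,E,B] q_used=1 → run D
t=16: queue=[G,E,B] q_used=0 → run G
t=17: queue=[E,B] q_used=0 → run E
t=18: queue=[B] q_used=0 → run B
t=19: queue=[B] q_used=1 → run B
t=20: (idle)
t=21: (idle)

running at tick 6 = D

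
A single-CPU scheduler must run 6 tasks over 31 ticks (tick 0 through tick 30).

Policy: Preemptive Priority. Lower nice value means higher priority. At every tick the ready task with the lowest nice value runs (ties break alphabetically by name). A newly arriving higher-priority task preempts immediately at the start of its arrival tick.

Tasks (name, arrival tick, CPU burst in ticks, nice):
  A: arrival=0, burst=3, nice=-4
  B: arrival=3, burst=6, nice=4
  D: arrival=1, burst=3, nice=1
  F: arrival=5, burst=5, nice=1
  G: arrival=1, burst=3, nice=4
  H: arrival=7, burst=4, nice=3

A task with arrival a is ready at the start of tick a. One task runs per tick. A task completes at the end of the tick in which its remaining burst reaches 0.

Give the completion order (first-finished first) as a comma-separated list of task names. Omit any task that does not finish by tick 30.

t=0: ready={A} → run A
t=1: ready={A,D,G} → run A
t=2: ready={A,D,G} → run A
t=3: ready={B,D,G} → run D
t=4: ready={B,D,G} → run D
t=5: ready={B,D,F,G} → run D
t=6: ready={B,F,G} → run F
t=7: ready={B,F,G,H} → run F
t=8: ready={B,F,G,H} → run F
t=9: ready={B,F,G,H} → run F
t=10: ready={B,F,G,H} → run F
t=11: ready={B,G,H} → run H
t=12: ready={B,G,H} → run H
t=13: ready={B,G,H} → run H
t=14: ready={B,G,H} → run H
t=15: ready={B,G} → run B
t=16: ready={B,G} → run B
t=17: ready={B,G} → run B
t=18: ready={B,G} → run B
t=19: ready={B,G} → run B
t=20: ready={B,G} → run B
t=21: ready={G} → run G
t=22: ready={G} → run G
t=23: ready={G} → run G
t=24: (idle)
t=25: (idle)
t=26: (idle)
t=27: (idle)
t=28: (idle)
t=29: (idle)
t=30: (idle)

completion order = A, D, F, H, B, G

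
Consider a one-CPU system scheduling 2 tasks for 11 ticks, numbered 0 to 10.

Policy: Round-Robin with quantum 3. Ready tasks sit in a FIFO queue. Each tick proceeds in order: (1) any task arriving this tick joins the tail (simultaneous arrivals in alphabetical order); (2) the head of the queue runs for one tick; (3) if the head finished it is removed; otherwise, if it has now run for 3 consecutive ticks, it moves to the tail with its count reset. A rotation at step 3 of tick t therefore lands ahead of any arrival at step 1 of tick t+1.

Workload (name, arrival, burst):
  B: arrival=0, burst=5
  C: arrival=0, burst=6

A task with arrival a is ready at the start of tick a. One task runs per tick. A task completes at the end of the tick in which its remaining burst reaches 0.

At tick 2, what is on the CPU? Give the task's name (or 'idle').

t=0: queue=[B,C] q_used=0 → run B
t=1: queue=[B,C] q_used=1 → run B
t=2: queue=[B,C] q_used=2 → run B
t=3: queue=[C,B] q_used=0 → run C
t=4: queue=[C,B] q_used=1 → run C
t=5: queue=[C,B] q_used=2 → run C
t=6: queue=[B,C] q_used=0 → run B
t=7: queue=[B,C] q_used=1 → run B
t=8: queue=[C] q_used=0 → run C
t=9: queue=[C] q_used=1 → run C
t=10: queue=[C] q_used=2 → run C

running at tick 2 = B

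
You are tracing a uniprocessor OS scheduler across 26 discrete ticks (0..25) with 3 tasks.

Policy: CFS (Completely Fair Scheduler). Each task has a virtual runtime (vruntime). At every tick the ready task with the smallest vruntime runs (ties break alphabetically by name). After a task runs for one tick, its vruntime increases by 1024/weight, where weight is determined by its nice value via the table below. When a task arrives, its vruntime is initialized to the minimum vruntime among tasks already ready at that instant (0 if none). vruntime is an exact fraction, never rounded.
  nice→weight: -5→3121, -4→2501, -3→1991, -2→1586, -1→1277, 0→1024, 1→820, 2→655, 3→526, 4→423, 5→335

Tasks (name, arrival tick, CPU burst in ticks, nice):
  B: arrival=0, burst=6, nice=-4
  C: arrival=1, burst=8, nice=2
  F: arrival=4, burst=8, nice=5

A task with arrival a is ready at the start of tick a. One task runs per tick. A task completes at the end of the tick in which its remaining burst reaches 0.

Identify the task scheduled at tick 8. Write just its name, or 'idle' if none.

t=0: vr[B=0] → run B
t=1: vr[B=1024/2501 C=1024/2501] → run B
t=2: vr[B=2048/2501 C=1024/2501] → run C
t=3: vr[B=2048/2501 C=3231744/1638155] → run B
t=4: vr[B=3072/2501 C=3231744/1638155 F=3072/2501] → run B
t=5: vr[B=4096/2501 C=3231744/1638155 F=3072/2501] → run F
t=6: vr[B=4096/2501 C=3231744/1638155 F=3590144/837835] → run B
t=7: vr[B=5120/2501 C=3231744/1638155 F=3590144/837835] → run C
t=8: vr[B=5120/2501 C=5792768/1638155 F=3590144/837835] → run B
t=9: vr[C=5792768/1638155 F=3590144/837835] → run C
t=10: vr[C=8353792/1638155 F=3590144/837835] → run F
t=11: vr[C=8353792/1638155 F=6151168/837835] → run C
t=12: vr[C=10914816/1638155 F=6151168/837835] → run C
t=13: vr[C=2695168/327631 F=6151168/837835] → run F
t=14: vr[C=2695168/327631 F=8712192/837835] → run C
t=15: vr[C=16036864/1638155 F=8712192/837835] → run C
t=16: vr[C=18597888/1638155 F=8712192/837835] → run F
t=17: vr[C=18597888/1638155 F=11273216/837835] → run C
t=18: vr[F=11273216/837835] → run F
t=19: vr[F=2766848/167567] → run F
t=20: vr[F=16395264/837835] → run F
t=21: vr[F=18956288/837835] → run F
t=22: (idle)
t=23: (idle)
t=24: (idle)
t=25: (idle)

running at tick 8 = B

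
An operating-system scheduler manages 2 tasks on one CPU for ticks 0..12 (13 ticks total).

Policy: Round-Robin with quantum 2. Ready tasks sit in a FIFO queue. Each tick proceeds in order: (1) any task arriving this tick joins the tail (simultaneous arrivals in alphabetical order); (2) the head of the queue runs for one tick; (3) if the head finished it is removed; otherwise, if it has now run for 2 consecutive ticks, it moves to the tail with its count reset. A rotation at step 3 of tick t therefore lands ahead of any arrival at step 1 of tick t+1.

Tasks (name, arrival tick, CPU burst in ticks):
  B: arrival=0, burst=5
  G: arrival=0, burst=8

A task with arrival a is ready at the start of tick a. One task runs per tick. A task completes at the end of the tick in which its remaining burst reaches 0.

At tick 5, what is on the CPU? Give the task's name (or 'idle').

t=0: queue=[B,G] q_used=0 → run B
t=1: queue=[B,G] q_used=1 → run B
t=2: queue=[G,B] q_used=0 → run G
t=3: queue=[G,B] q_used=1 → run G
t=4: queue=[B,G] q_used=0 → run B
t=5: queue=[B,G] q_used=1 → run B
t=6: queue=[G,B] q_used=0 → run G
t=7: queue=[G,B] q_used=1 → run G
t=8: queue=[B,G] q_used=0 → run B
t=9: queue=[G] q_used=0 → run G
t=10: queue=[G] q_used=1 → run G
t=11: queue=[G] q_used=0 → run G
t=12: queue=[G] q_used=1 → run G

running at tick 5 = B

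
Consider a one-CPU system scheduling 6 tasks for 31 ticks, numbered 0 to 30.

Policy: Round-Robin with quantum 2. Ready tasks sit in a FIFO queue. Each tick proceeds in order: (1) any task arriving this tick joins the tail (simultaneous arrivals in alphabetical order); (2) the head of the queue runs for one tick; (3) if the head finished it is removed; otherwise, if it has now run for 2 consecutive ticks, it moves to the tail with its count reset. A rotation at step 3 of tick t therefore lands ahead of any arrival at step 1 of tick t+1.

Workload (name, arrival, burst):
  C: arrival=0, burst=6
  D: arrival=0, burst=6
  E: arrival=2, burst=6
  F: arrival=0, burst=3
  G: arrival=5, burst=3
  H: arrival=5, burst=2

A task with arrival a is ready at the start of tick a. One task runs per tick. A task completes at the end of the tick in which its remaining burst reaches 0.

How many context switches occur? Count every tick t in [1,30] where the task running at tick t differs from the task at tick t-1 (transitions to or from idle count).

context switches = 14

t=0: queue=[C,D,F] q_used=0 → run C
t=1: queue=[C,D,F] q_used=1 → run C
t=2: queue=[D,F,C,E] q_used=0 → run D
t=3: queue=[D,F,C,E] q_used=1 → run D
t=4: queue=[F,C,E,D] q_used=0 → run F
t=5: queue=[F,C,E,D,G,H] q_used=1 → run F
t=6: queue=[C,E,D,G,H,F] q_used=0 → run C
t=7: queue=[C,E,D,G,H,F] q_used=1 → run C
t=8: queue=[E,D,G,H,F,C] q_used=0 → run E
t=9: queue=[E,D,G,H,F,C] q_used=1 → run E
t=10: queue=[D,G,H,F,C,E] q_used=0 → run D
t=11: queue=[D,G,H,F,C,E] q_used=1 → run D
t=12: queue=[G,H,F,C,E,D] q_used=0 → run G
t=13: queue=[G,H,F,C,E,D] q_used=1 → run G
t=14: queue=[H,F,C,E,D,G] q_used=0 → run H
t=15: queue=[H,F,C,E,D,G] q_used=1 → run H
t=16: queue=[F,C,E,D,G] q_used=0 → run F
t=17: queue=[C,E,D,G] q_used=0 → run C
t=18: queue=[C,E,D,G] q_used=1 → run C
t=19: queue=[E,D,G] q_used=0 → run E
t=20: queue=[E,D,G] q_used=1 → run E
t=21: queue=[D,G,E] q_used=0 → run D
t=22: queue=[D,G,E] q_used=1 → run D
t=23: queue=[G,E] q_used=0 → run G
t=24: queue=[E] q_used=0 → run E
t=25: queue=[E] q_used=1 → run E
t=26: (idle)
t=27: (idle)
t=28: (idle)
t=29: (idle)
t=30: (idle)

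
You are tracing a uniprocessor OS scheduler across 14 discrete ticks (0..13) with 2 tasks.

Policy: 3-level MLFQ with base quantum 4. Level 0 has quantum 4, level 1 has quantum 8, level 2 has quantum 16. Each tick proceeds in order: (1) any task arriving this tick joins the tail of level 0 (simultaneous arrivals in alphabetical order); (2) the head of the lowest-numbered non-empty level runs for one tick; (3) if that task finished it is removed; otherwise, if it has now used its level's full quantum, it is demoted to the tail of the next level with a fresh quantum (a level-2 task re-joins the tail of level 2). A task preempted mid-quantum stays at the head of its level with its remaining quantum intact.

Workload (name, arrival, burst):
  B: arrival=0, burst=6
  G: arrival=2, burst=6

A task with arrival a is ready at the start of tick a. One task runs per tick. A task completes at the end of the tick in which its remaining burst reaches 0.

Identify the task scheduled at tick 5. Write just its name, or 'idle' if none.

t=0: L0/L1/L2 = B/-/- → run B
t=1: L0/L1/L2 = B/-/- → run B
t=2: L0/L1/L2 = BG/-/- → run B
t=3: L0/L1/L2 = BG/-/- → run B
t=4: L0/L1/L2 = G/B/- → run G
t=5: L0/L1/L2 = G/B/- → run G
t=6: L0/L1/L2 = G/B/- → run G
t=7: L0/L1/L2 = G/B/- → run G
t=8: L0/L1/L2 = -/BG/- → run B
t=9: L0/L1/L2 = -/BG/- → run B
t=10: L0/L1/L2 = -/G/- → run G
t=11: L0/L1/L2 = -/G/- → run G
t=12: (idle)
t=13: (idle)

running at tick 5 = G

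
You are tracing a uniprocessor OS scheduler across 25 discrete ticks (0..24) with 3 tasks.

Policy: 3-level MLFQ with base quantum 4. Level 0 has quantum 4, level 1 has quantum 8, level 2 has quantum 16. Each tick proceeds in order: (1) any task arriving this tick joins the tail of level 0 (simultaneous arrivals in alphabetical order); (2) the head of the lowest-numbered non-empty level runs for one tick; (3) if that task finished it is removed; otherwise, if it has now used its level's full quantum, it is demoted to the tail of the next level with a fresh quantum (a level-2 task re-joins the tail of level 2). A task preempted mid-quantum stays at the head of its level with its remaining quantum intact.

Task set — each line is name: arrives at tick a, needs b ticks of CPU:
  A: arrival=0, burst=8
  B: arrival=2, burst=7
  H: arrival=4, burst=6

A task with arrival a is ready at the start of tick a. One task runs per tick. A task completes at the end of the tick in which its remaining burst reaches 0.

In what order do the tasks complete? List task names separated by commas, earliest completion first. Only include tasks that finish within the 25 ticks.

t=0: L0/L1/L2 = A/-/- → run A
t=1: L0/L1/L2 = A/-/- → run A
t=2: L0/L1/L2 = AB/-/- → run A
t=3: L0/L1/L2 = AB/-/- → run A
t=4: L0/L1/L2 = BH/A/- → run B
t=5: L0/L1/L2 = BH/A/- → run B
t=6: L0/L1/L2 = BH/A/- → run B
t=7: L0/L1/L2 = BH/A/- → run B
t=8: L0/L1/L2 = H/AB/- → run H
t=9: L0/L1/L2 = H/AB/- → run H
t=10: L0/L1/L2 = H/AB/- → run H
t=11: L0/L1/L2 = H/AB/- → run H
t=12: L0/L1/L2 = -/ABH/- → run A
t=13: L0/L1/L2 = -/ABH/- → run A
t=14: L0/L1/L2 = -/ABH/- → run A
t=15: L0/L1/L2 = -/ABH/- → run A
t=16: L0/L1/L2 = -/BH/- → run B
t=17: L0/L1/L2 = -/BH/- → run B
t=18: L0/L1/L2 = -/BH/- → run B
t=19: L0/L1/L2 = -/H/- → run H
t=20: L0/L1/L2 = -/H/- → run H
t=21: (idle)
t=22: (idle)
t=23: (idle)
t=24: (idle)

completion order = A, B, H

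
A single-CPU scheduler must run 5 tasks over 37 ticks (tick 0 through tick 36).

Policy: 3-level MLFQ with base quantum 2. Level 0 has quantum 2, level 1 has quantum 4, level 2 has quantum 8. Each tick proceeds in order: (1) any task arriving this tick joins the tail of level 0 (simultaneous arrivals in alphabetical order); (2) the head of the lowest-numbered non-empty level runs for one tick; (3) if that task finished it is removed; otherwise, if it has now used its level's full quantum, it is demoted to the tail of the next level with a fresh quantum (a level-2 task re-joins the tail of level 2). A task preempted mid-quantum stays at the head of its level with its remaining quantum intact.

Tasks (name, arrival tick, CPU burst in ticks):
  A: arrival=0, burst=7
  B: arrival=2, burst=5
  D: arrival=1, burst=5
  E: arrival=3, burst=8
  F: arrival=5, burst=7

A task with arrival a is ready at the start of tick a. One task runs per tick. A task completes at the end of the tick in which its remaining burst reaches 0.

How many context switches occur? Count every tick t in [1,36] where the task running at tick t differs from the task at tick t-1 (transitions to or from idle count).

t=0: L0/L1/L2 = A/-/- → run A
t=1: L0/L1/L2 = AD/-/- → run A
t=2: L0/L1/L2 = DB/A/- → run D
t=3: L0/L1/L2 = DBE/A/- → run D
t=4: L0/L1/L2 = BE/AD/- → run B
t=5: L0/L1/L2 = BEF/AD/- → run B
t=6: L0/L1/L2 = EF/ADB/- → run E
t=7: L0/L1/L2 = EF/ADB/- → run E
t=8: L0/L1/L2 = F/ADBE/- → run F
t=9: L0/L1/L2 = F/ADBE/- → run F
t=10: L0/L1/L2 = -/ADBEF/- → run A
t=11: L0/L1/L2 = -/ADBEF/- → run A
t=12: L0/L1/L2 = -/ADBEF/- → run A
t=13: L0/L1/L2 = -/ADBEF/- → run A
t=14: L0/L1/L2 = -/DBEF/A → run D
t=15: L0/L1/L2 = -/DBEF/A → run D
t=16: L0/L1/L2 = -/DBEF/A → run D
t=17: L0/L1/L2 = -/BEF/A → run B
t=18: L0/L1/L2 = -/BEF/A → run B
t=19: L0/L1/L2 = -/BEF/A → run B
t=20: L0/L1/L2 = -/EF/A → run E
t=21: L0/L1/L2 = -/EF/A → run E
t=22: L0/L1/L2 = -/EF/A → run E
t=23: L0/L1/L2 = -/EF/A → run E
t=24: L0/L1/L2 = -/F/AE → run F
t=25: L0/L1/L2 = -/F/AE → run F
t=26: L0/L1/L2 = -/F/AE → run F
t=27: L0/L1/L2 = -/F/AE → run F
t=28: L0/L1/L2 = -/-/AEF → run A
t=29: L0/L1/L2 = -/-/EF → run E
t=30: L0/L1/L2 = -/-/EF → run E
t=31: L0/L1/L2 = -/-/F → run F
t=32: (idle)
t=33: (idle)
t=34: (idle)
t=35: (idle)
t=36: (idle)

context switches = 13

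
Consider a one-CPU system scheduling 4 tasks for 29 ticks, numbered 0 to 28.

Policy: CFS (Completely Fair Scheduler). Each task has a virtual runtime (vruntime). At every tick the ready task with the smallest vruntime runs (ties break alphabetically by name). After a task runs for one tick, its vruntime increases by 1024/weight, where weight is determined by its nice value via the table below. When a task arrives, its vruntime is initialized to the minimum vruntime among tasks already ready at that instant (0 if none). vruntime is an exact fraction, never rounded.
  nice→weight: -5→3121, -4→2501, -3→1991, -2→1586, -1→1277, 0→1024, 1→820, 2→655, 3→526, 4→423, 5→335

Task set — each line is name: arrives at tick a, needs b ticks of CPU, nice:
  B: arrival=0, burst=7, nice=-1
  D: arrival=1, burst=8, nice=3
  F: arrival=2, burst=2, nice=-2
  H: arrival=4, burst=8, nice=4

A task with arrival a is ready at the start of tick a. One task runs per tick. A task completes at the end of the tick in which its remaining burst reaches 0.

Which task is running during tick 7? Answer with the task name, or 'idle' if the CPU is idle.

running at tick 7 = B

t=0: vr[B=0] → run B
t=1: vr[B=1024/1277 D=1024/1277] → run B
t=2: vr[B=2048/1277 D=1024/1277 F=1024/1277] → run D
t=3: vr[B=2048/1277 D=923136/335851 F=1024/1277] → run F
t=4: vr[B=2048/1277 D=923136/335851 F=1465856/1012661 H=1465856/1012661] → run F
t=5: vr[B=2048/1277 D=923136/335851 H=1465856/1012661] → run H
t=6: vr[B=2048/1277 D=923136/335851 H=1657021952/428355603] → run B
t=7: vr[B=3072/1277 D=923136/335851 H=1657021952/428355603] → run B
t=8: vr[B=4096/1277 D=923136/335851 H=1657021952/428355603] → run D
t=9: vr[B=4096/1277 D=1576960/335851 H=1657021952/428355603] → run B
t=10: vr[B=5120/1277 D=1576960/335851 H=1657021952/428355603] → run H
t=11: vr[B=5120/1277 D=1576960/335851 H=2693986816/428355603] → run B
t=12: vr[B=6144/1277 D=1576960/335851 H=2693986816/428355603] → run D
t=13: vr[B=6144/1277 D=2230784/335851 H=2693986816/428355603] → run B
t=14: vr[D=2230784/335851 H=2693986816/428355603] → run H
t=15: vr[D=2230784/335851 H=1243650560/142785201] → run D
t=16: vr[D=2884608/335851 H=1243650560/142785201] → run D
t=17: vr[D=3538432/335851 H=1243650560/142785201] → run H
t=18: vr[D=3538432/335851 H=4767916544/428355603] → run D
t=19: vr[D=4192256/335851 H=4767916544/428355603] → run H
t=20: vr[D=4192256/335851 H=5804881408/428355603] → run D
t=21: vr[D=4846080/335851 H=5804881408/428355603] → run H
t=22: vr[D=4846080/335851 H=2280615424/142785201] → run D
t=23: vr[H=2280615424/142785201] → run H
t=24: vr[H=7878811136/428355603] → run H
t=25: (idle)
t=26: (idle)
t=27: (idle)
t=28: (idle)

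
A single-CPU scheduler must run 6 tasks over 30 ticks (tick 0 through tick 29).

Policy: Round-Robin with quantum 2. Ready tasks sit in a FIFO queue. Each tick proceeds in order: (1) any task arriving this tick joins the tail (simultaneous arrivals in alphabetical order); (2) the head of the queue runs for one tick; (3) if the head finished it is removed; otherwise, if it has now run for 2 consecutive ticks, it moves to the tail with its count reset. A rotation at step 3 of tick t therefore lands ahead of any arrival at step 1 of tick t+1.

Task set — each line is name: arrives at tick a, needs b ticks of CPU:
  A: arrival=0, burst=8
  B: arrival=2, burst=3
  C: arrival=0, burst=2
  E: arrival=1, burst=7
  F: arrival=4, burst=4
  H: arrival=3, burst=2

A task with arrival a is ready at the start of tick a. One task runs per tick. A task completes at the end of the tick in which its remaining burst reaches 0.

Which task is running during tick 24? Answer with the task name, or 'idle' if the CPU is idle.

t=0: queue=[A,C] q_used=0 → run A
t=1: queue=[A,C,E] q_used=1 → run A
t=2: queue=[C,E,A,B] q_used=0 → run C
t=3: queue=[C,E,A,B,H] q_used=1 → run C
t=4: queue=[E,A,B,H,F] q_used=0 → run E
t=5: queue=[E,A,B,H,F] q_used=1 → run E
t=6: queue=[A,B,H,F,E] q_used=0 → run A
t=7: queue=[A,B,H,F,E] q_used=1 → run A
t=8: queue=[B,H,F,E,A] q_used=0 → run B
t=9: queue=[B,H,F,E,A] q_used=1 → run B
t=10: queue=[H,F,E,A,B] q_used=0 → run H
t=11: queue=[H,F,E,A,B] q_used=1 → run H
t=12: queue=[F,E,A,B] q_used=0 → run F
t=13: queue=[F,E,A,B] q_used=1 → run F
t=14: queue=[E,A,B,F] q_used=0 → run E
t=15: queue=[E,A,B,F] q_used=1 → run E
t=16: queue=[A,B,F,E] q_used=0 → run A
t=17: queue=[A,B,F,E] q_used=1 → run A
t=18: queue=[B,F,E,A] q_used=0 → run B
t=19: queue=[F,E,A] q_used=0 → run F
t=20: queue=[F,E,A] q_used=1 → run F
t=21: queue=[E,A] q_used=0 → run E
t=22: queue=[E,A] q_used=1 → run E
t=23: queue=[A,E] q_used=0 → run A
t=24: queue=[A,E] q_used=1 → run A
t=25: queue=[E] q_used=0 → run E
t=26: (idle)
t=27: (idle)
t=28: (idle)
t=29: (idle)

running at tick 24 = A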